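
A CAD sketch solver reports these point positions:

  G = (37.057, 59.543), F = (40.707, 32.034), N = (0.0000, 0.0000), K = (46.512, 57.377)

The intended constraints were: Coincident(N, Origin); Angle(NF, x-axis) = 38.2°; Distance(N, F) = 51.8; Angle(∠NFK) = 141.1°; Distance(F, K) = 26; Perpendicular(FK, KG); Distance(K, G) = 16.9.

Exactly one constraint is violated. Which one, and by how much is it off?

Distance(K, G) = 16.9 — off by 7.20.

N = (0.00, 0.00) ✓; NF at 38.20° ✓; |NF| = 51.80 ✓; ∠NFK = 141.1° ✓; |FK| = 26.00 ✓; ∠(FK, KG) = 90.00° ✓; |KG| = 9.700 ✗.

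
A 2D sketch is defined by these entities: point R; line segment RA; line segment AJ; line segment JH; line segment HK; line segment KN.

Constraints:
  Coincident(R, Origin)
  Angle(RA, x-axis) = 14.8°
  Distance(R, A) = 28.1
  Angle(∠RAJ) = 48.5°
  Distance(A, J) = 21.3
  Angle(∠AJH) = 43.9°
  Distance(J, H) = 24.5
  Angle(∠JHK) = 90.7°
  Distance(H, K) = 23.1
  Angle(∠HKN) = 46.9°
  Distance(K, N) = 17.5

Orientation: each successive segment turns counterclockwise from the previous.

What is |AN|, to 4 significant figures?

4.921

R is at the origin; RA runs at 14.8° with length 28.1, so A = (27.17, 7.178). ∠RAJ = 48.5° gives AJ at 146.3° from the x-axis; with |AJ| = 21.3, J = (9.447, 19.00). ∠AJH = 43.9° gives JH at -77.60° from the x-axis; with |JH| = 24.5, H = (14.71, -4.932). ∠JHK = 90.7° gives HK at 11.70° from the x-axis; with |HK| = 23.1, K = (37.33, -0.2479). ∠HKN = 46.9° gives KN at 144.8° from the x-axis; with |KN| = 17.5, N = (23.03, 9.840). Then |AN| = |N − A| = 4.921.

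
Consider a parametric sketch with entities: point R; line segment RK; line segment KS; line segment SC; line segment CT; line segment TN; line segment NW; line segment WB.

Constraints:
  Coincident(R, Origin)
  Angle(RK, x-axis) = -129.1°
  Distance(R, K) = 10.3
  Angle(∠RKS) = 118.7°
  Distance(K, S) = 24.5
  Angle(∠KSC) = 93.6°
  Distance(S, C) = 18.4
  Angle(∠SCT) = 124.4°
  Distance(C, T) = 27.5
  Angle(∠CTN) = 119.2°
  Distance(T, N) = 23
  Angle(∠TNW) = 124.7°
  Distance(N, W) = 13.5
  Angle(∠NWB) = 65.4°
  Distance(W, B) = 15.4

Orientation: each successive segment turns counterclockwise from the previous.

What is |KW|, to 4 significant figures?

23.95

R is at the origin; RK runs at -129.1° with length 10.3, so K = (-6.496, -7.993). ∠RKS = 118.7° gives KS at -67.80° from the x-axis; with |KS| = 24.5, S = (2.761, -30.68). ∠KSC = 93.6° gives SC at 18.60° from the x-axis; with |SC| = 18.4, C = (20.20, -24.81). ∠SCT = 124.4° gives CT at 74.20° from the x-axis; with |CT| = 27.5, T = (27.69, 1.653). ∠CTN = 119.2° gives TN at 135.0° from the x-axis; with |TN| = 23.0, N = (11.42, 17.92). ∠TNW = 124.7° gives NW at -169.7° from the x-axis; with |NW| = 13.5, W = (-1.858, 15.50). Then |KW| = |W − K| = 23.95.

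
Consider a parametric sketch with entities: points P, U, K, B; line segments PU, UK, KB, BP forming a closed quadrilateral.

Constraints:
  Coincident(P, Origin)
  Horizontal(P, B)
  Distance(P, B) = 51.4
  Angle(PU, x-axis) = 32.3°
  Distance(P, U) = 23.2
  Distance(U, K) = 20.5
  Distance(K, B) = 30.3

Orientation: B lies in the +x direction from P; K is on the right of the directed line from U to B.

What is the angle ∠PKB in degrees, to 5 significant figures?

145.08°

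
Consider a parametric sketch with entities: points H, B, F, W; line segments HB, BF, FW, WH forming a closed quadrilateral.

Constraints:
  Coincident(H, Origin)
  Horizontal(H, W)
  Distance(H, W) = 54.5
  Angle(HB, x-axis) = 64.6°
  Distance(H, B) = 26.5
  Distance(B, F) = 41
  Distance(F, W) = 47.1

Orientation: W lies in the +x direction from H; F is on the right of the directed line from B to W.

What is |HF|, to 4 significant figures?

20.08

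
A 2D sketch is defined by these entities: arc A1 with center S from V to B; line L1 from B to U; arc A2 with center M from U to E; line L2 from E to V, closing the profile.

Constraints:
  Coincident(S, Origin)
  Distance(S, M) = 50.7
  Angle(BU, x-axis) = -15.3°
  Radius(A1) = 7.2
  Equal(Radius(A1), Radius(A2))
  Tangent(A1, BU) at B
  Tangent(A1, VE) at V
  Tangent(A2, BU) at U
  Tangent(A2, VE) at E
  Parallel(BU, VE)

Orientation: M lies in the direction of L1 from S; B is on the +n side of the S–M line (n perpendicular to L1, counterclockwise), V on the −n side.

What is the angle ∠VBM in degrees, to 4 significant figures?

81.92°

S is at the origin and M lies 50.7 along u from S, so M = 50.7·u = (48.90, -13.38). Tangency of A1 to both parallel lines with radius 7.2 puts B and V at S ± 7.2·n: B = (1.900, 6.945), V = (-1.900, -6.945). Then cos ∠VBM = BV·BM / (|BV||BM|), giving 81.92°.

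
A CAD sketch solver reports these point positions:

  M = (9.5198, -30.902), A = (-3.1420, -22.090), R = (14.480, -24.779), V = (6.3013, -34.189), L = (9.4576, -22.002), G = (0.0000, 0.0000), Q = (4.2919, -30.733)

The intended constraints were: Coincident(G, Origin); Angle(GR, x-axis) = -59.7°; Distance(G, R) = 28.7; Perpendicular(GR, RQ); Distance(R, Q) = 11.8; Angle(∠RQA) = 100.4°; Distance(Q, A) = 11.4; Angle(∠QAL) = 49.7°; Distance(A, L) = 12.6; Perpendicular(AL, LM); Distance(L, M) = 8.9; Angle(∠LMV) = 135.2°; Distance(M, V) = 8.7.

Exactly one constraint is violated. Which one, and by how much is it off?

Distance(M, V) = 8.7 — off by 4.10.

G = (0.00, 0.00) ✓; GR at -59.70° ✓; |GR| = 28.70 ✓; ∠(GR, RQ) = 90.00° ✓; |RQ| = 11.80 ✓; ∠RQA = 100.4° ✓; |QA| = 11.40 ✓; ∠QAL = 49.70° ✓; |AL| = 12.60 ✓; ∠(AL, LM) = 90.00° ✓; |LM| = 8.900 ✓; ∠LMV = 135.2° ✓; |MV| = 4.600 ✗.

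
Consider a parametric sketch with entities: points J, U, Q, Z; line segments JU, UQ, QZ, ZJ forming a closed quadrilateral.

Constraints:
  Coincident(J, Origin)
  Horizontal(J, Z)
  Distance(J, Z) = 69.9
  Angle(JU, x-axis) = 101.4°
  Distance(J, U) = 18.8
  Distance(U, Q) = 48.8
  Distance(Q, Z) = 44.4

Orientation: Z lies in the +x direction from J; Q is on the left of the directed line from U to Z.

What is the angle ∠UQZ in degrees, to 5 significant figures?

108.93°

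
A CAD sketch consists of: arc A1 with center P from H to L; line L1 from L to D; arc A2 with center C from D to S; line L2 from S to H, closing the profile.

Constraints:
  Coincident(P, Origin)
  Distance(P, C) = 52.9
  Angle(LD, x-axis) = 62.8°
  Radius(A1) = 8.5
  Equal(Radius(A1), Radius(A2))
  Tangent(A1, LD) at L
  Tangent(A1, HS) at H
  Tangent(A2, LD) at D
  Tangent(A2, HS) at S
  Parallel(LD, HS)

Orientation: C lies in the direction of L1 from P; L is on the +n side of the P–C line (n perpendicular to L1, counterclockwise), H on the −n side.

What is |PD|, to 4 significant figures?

53.58

The slot axis is L1's direction at 62.8°, so u = (cos 62.8°, sin 62.8°) = (0.4571, 0.8894) and n = (−sin 62.8°, cos 62.8°) = (-0.8894, 0.4571). P is at the origin and C lies 52.9 along u from P, so C = 52.9·u = (24.18, 47.05). Tangency of A1 to both parallel lines with radius 8.5 puts L and H at P ± 8.5·n: L = (-7.560, 3.885), H = (7.560, -3.885). Equal radii place D and S the same way about C: D = C + 8.5·n = (16.62, 50.94), S = C − 8.5·n = (31.74, 43.16). Then |PD| = |D − P| = 53.58.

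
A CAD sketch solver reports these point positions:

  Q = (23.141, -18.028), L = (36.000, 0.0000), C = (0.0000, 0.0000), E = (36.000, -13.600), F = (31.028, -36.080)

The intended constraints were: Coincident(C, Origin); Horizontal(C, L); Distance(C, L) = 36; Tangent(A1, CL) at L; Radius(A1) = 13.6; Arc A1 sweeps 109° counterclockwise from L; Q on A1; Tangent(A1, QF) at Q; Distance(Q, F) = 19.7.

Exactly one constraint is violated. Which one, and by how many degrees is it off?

Tangent(A1, QF) at Q — off by 4.60°.

C = (0.00, 0.00) ✓; C.y = 0.00, L.y = 0.00 ✓; |CL| = 36.00 ✓; ∠(EL, LC) = 90.00° ✓; |EL| = 13.60 ✓; bearing(E→Q) − bearing(E→L) = 109.0° ✓; |EQ| = 13.60 ✓; ∠(EQ, QF) = 85.40° ✗; |QF| = 19.70 ✓.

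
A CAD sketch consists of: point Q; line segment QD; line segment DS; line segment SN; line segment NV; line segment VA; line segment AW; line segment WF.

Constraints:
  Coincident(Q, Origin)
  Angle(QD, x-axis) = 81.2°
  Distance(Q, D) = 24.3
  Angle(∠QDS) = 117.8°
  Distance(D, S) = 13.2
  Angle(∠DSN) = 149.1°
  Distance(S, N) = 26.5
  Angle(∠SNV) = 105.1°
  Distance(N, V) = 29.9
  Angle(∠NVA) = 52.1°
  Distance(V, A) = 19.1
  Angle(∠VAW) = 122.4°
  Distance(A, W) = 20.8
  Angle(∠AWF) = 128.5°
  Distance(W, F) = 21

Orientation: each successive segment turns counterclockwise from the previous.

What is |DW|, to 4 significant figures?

25.22

Q is at the origin; QD runs at 81.2° with length 24.3, so D = (3.718, 24.01). ∠QDS = 117.8° gives DS at 143.4° from the x-axis; with |DS| = 13.2, S = (-6.880, 31.88). ∠DSN = 149.1° gives SN at 174.3° from the x-axis; with |SN| = 26.5, N = (-33.25, 34.52). ∠SNV = 105.1° gives NV at -110.8° from the x-axis; with |NV| = 29.9, V = (-43.87, 6.565). ∠NVA = 52.1° gives VA at 17.10° from the x-axis; with |VA| = 19.1, A = (-25.61, 12.18). ∠VAW = 122.4° gives AW at 74.70° from the x-axis; with |AW| = 20.8, W = (-20.12, 32.24). Then |DW| = |W − D| = 25.22.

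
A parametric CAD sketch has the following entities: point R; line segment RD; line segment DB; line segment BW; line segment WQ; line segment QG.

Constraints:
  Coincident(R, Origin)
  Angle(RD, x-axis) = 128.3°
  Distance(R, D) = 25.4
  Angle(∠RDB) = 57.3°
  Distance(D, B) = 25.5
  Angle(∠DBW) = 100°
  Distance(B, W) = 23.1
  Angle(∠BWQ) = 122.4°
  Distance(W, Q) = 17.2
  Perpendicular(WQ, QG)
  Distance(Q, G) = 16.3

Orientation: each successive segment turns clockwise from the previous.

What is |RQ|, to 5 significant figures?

13.335

R is at the origin; RD runs at 128.3° with length 25.4, so D = (-15.742, 19.933). ∠RDB = 57.3° gives DB at 5.6000° from the x-axis; with |DB| = 25.5, B = (9.6359, 22.422). ∠DBW = 100.0° gives BW at -74.400° from the x-axis; with |BW| = 23.1, W = (15.848, 0.17263). ∠BWQ = 122.4° gives WQ at -132.00° from the x-axis; with |WQ| = 17.2, Q = (4.3389, -12.609). Then |RQ| = |Q − R| = 13.335.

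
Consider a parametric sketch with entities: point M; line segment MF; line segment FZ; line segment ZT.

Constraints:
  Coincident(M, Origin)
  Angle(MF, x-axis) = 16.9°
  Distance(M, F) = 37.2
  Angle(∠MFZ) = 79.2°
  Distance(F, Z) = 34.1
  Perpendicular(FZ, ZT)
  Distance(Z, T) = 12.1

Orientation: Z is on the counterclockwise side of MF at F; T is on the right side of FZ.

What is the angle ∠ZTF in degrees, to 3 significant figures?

70.5°

M is at the origin; MF runs at 16.9° with length 37.2, so F = 37.2·(cos 16.9°, sin 16.9°) = (35.6, 10.8). ∠MFZ = 79.2°, so FZ runs at 16.9° + (180° − 79.2°) = 118° from the x-axis; with |FZ| = 34.1, Z = F + 34.1·(cos 118°, sin 118°) = (19.7, 41.0). The perpendicularity gives ZT at right angles to FZ; with |ZT| = 12.1 on the right of FZ, T = Z + 12.1·(0.885, 0.465) = (30.5, 46.6). Then cos ∠ZTF = TZ·TF / (|TZ||TF|), giving 70.5°.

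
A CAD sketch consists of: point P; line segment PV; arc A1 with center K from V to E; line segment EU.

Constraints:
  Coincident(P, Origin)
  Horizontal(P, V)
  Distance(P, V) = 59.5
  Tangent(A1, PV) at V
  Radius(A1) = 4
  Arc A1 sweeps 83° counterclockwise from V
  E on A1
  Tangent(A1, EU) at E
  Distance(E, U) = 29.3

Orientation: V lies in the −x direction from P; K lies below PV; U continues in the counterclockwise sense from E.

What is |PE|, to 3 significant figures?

63.6

Since A1 is tangent to PV there, KV ⟂ PV, so K = V + (0, -4) = (-59.5, -4.00). On A1, V sits at bearing 90° from K; an 83° counterclockwise sweep puts E at bearing 173°, so E = K + 4.0·(cos 173°, sin 173°) = (-63.5, -3.51). Then |PE| = |E − P| = 63.6.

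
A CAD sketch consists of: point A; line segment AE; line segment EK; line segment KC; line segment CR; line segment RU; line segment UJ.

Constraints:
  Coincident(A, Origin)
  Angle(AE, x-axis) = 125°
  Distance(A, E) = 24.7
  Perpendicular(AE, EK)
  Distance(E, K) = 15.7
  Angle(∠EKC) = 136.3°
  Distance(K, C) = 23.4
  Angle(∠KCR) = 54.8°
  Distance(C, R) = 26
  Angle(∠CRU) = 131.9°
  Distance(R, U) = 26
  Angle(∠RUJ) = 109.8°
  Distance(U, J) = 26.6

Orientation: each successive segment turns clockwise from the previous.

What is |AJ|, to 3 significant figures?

45.0

A is at the origin; AE runs at 125.0° with length 24.7, so E = (-14.2, 20.2). AE ⟂ EK, so EK runs at 35.0°; with |EK| = 15.7, K = (-1.31, 29.2). ∠EKC = 136.3° gives KC at -8.70° from the x-axis; with |KC| = 23.4, C = (21.8, 25.7). ∠KCR = 54.8° gives CR at -134° from the x-axis; with |CR| = 26.0, R = (3.80, 6.96). ∠CRU = 131.9° gives RU at 178° from the x-axis; with |RU| = 26.0, U = (-22.2, 7.87). ∠RUJ = 109.8° gives UJ at 108° from the x-axis; with |UJ| = 26.6, J = (-30.3, 33.2). Then |AJ| = |J − A| = 45.0.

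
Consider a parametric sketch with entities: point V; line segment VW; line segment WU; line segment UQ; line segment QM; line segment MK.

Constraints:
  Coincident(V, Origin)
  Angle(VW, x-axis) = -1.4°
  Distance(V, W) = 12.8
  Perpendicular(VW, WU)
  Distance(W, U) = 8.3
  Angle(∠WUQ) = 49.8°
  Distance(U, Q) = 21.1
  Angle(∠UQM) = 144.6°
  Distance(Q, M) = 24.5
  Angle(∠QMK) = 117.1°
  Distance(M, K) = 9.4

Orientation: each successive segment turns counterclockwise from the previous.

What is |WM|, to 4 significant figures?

36.57

V is at the origin; VW runs at -1.4° with length 12.8, so W = (12.80, -0.3127). VW ⟂ WU, so WU runs at 88.60°; with |WU| = 8.3, U = (13.00, 7.985). ∠WUQ = 49.8° gives UQ at -141.2° from the x-axis; with |UQ| = 21.1, Q = (-3.445, -5.237). ∠UQM = 144.6° gives QM at -105.8° from the x-axis; with |QM| = 24.5, M = (-10.12, -28.81). Then |WM| = |M − W| = 36.57.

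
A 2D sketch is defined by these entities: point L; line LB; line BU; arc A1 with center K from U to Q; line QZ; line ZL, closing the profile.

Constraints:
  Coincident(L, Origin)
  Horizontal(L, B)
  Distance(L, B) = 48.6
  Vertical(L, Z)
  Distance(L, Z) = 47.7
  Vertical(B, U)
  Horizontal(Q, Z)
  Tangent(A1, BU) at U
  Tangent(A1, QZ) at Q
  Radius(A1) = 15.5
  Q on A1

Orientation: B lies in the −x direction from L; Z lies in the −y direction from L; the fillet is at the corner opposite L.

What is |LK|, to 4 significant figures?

46.18

L is at the origin; L and B share the same y with |LB| = 48.6 and B on the −x side, so B = (-48.60, 0.000). L and Z share the same x with |LZ| = 47.7 and Z on the −y side, so Z = (0.000, -47.70). The virtual corner opposite L is at (-48.60, -47.70). Since A1 is tangent to BU there, KU ⟂ BU and the tangent condition forces KQ to be normal to QZ, with radius 15.5, so the center K sits 15.5 in from both sides at K = (-33.10, -32.20). Then |LK| = |K − L| = 46.18.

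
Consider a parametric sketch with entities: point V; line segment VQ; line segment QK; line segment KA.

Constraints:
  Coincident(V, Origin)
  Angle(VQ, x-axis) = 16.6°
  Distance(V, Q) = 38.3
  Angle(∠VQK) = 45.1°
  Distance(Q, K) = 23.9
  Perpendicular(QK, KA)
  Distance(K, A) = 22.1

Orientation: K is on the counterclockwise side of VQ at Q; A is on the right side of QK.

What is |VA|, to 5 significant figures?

49.329

V is at the origin; VQ runs at 16.6° with length 38.3, so Q = 38.3·(cos 16.6°, sin 16.6°) = (36.704, 10.942). ∠VQK = 45.1°, so QK runs at 16.6° + (180° − 45.1°) = 151.50° from the x-axis; with |QK| = 23.9, K = Q + 23.9·(cos 151.50°, sin 151.50°) = (15.700, 22.346). QK is perpendicular to KA; with |KA| = 22.1 on the right of QK, A = K + 22.1·(0.47716, 0.87882) = (26.245, 41.768). Then |VA| = |A − V| = 49.329.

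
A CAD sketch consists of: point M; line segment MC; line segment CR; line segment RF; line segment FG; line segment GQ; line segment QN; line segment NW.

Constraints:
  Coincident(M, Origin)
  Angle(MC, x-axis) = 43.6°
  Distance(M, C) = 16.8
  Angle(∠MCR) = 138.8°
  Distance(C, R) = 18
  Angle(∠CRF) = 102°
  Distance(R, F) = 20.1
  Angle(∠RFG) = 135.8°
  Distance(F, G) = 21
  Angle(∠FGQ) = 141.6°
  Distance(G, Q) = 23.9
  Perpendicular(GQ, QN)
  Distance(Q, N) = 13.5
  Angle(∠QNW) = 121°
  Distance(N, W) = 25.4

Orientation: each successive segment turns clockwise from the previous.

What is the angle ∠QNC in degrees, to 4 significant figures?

134.4°

∠FGQ = 141.6° gives GQ at -158.2° from the x-axis; with |GQ| = 23.9, Q = (2.522, -34.23). The perpendicularity gives QN at right angles to GQ, so QN runs at 111.8°; with |QN| = 13.5, N = (-2.492, -21.69). Then cos ∠QNC = NQ·NC / (|NQ||NC|), giving 134.4°.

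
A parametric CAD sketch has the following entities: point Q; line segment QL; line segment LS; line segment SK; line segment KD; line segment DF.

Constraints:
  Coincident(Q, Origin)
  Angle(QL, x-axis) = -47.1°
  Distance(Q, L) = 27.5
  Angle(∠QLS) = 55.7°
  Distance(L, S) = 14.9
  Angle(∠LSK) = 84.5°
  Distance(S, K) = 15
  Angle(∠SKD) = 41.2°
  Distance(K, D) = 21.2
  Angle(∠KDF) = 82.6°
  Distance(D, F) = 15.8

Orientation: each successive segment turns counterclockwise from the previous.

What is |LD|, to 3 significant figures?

2.53

Q is at the origin; QL runs at -47.1° with length 27.5, so L = (18.7, -20.1). ∠QLS = 55.7° gives LS at 77.2° from the x-axis; with |LS| = 14.9, S = (22.0, -5.62). ∠LSK = 84.5° gives SK at 173° from the x-axis; with |SK| = 15.0, K = (7.14, -3.71). ∠SKD = 41.2° gives KD at -48.5° from the x-axis; with |KD| = 21.2, D = (21.2, -19.6). Then |LD| = |D − L| = 2.53.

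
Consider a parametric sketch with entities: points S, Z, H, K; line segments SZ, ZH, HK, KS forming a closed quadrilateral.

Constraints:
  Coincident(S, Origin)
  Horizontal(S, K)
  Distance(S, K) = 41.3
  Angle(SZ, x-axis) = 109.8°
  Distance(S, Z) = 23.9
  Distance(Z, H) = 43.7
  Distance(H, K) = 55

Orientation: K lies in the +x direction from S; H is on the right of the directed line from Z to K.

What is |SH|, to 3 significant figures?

23.2

Checks: S.y = 0.00, K.y = 0.00 ✓; |ZH| = 43.70 ✓; |HK| = 55.00 ✓.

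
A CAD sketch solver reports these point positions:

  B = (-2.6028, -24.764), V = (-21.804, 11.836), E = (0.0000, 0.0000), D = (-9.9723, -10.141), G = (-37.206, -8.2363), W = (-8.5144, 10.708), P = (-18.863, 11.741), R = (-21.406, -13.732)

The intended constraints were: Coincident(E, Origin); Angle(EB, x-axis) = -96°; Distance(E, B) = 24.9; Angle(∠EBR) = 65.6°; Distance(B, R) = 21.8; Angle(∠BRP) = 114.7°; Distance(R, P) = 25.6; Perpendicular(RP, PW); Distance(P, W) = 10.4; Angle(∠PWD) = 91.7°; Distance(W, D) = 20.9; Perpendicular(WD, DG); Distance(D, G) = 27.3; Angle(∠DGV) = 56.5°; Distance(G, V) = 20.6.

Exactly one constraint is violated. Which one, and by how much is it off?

Distance(G, V) = 20.6 — off by 4.70.

E = (0.00, 0.00) ✓; EB at -96.00° ✓; |EB| = 24.90 ✓; ∠EBR = 65.60° ✓; |BR| = 21.80 ✓; ∠BRP = 114.7° ✓; |RP| = 25.60 ✓; ∠(RP, PW) = 90.00° ✓; |PW| = 10.40 ✓; ∠PWD = 91.70° ✓; |WD| = 20.90 ✓; ∠(WD, DG) = 90.00° ✓; |DG| = 27.30 ✓; ∠DGV = 56.50° ✓; |GV| = 25.30 ✗.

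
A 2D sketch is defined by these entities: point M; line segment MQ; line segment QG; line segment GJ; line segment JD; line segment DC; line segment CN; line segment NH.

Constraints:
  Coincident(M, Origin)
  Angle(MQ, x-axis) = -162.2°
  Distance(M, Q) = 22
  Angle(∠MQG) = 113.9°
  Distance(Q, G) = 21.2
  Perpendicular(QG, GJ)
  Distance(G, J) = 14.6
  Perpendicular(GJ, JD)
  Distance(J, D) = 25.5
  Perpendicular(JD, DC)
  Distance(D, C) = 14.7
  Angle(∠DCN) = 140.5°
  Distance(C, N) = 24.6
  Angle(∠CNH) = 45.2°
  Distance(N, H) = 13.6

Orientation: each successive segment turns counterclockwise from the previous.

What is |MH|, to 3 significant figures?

33.6

∠DCN = 140.5° gives CN at -147° from the x-axis; with |CN| = 24.6, N = (-41.1, -16.0). ∠CNH = 45.2° gives NH at -11.8° from the x-axis; with |NH| = 13.6, H = (-27.8, -18.8). Then |MH| = |H − M| = 33.6.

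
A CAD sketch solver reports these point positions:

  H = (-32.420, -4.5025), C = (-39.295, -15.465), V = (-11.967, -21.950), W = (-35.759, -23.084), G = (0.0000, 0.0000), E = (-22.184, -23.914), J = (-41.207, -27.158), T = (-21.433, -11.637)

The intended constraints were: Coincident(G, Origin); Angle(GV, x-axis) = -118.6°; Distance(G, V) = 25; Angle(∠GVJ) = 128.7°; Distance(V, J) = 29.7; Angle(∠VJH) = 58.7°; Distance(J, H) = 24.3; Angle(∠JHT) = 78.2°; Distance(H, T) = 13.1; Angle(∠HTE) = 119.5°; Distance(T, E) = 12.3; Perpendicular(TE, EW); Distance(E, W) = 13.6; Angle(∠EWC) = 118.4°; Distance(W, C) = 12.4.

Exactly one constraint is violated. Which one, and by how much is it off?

Distance(W, C) = 12.4 — off by 4.00.

G = (0.00, 0.00) ✓; GV at -118.6° ✓; |GV| = 25.00 ✓; ∠GVJ = 128.7° ✓; |VJ| = 29.70 ✓; ∠VJH = 58.70° ✓; |JH| = 24.30 ✓; ∠JHT = 78.20° ✓; |HT| = 13.10 ✓; ∠HTE = 119.5° ✓; |TE| = 12.30 ✓; ∠(TE, EW) = 90.00° ✓; |EW| = 13.60 ✓; ∠EWC = 118.4° ✓; |WC| = 8.400 ✗.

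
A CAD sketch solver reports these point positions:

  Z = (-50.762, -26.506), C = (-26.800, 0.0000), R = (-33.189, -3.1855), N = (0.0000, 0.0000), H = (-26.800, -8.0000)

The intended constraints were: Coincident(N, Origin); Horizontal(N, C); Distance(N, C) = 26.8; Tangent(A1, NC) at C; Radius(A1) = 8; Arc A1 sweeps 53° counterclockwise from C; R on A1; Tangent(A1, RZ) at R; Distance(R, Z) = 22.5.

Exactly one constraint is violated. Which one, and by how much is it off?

Distance(R, Z) = 22.5 — off by 6.70.

N = (0.00, 0.00) ✓; N.y = 0.00, C.y = 0.00 ✓; |NC| = 26.80 ✓; ∠(HC, CN) = 90.00° ✓; |HC| = 8.000 ✓; bearing(H→R) − bearing(H→C) = 53.00° ✓; |HR| = 8.000 ✓; ∠(HR, RZ) = 90.00° ✓; |RZ| = 29.20 ✗.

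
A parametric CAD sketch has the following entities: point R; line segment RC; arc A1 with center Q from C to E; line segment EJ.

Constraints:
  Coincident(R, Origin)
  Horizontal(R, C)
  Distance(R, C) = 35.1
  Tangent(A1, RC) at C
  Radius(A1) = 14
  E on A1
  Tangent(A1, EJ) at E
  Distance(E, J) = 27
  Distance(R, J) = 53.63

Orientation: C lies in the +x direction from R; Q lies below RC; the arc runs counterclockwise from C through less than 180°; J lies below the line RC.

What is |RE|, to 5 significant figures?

28.639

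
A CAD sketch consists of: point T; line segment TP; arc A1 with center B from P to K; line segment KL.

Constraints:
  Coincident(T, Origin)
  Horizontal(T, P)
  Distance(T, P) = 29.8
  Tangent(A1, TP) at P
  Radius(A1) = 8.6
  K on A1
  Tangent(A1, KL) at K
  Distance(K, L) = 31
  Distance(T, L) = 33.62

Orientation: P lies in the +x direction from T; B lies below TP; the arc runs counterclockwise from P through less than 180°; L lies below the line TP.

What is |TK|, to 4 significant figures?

22.60

Checks: |BK| = 8.600 ✓; ∠(BK, KL) = 90.00° ✓; |KL| = 31.00 ✓; |TL| = 33.62 ✓.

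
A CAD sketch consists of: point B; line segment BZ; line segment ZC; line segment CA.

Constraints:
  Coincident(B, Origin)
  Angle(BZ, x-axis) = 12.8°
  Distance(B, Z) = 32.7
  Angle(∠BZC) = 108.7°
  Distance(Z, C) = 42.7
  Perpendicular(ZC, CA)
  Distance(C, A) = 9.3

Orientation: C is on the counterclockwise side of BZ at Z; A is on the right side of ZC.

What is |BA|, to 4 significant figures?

66.71

B is at the origin; BZ runs at 12.8° with length 32.7, so Z = 32.7·(cos 12.8°, sin 12.8°) = (31.89, 7.245). ∠BZC = 108.7°, so ZC runs at 12.8° + (180° − 108.7°) = 84.10° from the x-axis; with |ZC| = 42.7, C = Z + 42.7·(cos 84.10°, sin 84.10°) = (36.28, 49.72). ZC is perpendicular to CA; with |CA| = 9.3 on the right of ZC, A = C + 9.3·(0.9947, -0.1028) = (45.53, 48.76). Then |BA| = |A − B| = 66.71.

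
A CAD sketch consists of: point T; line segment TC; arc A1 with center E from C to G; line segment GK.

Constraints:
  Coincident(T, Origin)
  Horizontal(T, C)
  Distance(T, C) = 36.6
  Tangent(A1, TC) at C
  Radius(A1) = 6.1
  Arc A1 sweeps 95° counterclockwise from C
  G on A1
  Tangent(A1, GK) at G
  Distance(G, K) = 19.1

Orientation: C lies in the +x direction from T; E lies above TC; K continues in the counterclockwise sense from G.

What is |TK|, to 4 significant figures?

48.38

On A1, C sits at bearing -90° from E; a 95° counterclockwise sweep puts G at bearing 5°, so G = E + 6.1·(cos 5°, sin 5°) = (42.68, 6.632). A1 meets GK tangentially, so EG is at right angles to GK, so GK runs along (−sin 5°, cos 5°); with |GK| = 19.1, K = (41.01, 25.66). Then |TK| = |K − T| = 48.38.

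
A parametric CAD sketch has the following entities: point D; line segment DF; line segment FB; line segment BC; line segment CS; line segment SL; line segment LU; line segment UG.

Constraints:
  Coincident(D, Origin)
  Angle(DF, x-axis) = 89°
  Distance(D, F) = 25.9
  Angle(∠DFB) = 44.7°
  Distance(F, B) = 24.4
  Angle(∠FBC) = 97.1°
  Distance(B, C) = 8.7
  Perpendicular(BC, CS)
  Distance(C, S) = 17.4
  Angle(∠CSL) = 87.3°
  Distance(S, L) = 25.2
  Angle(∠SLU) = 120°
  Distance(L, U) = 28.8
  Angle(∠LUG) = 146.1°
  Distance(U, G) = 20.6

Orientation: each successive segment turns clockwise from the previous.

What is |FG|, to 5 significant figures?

59.265

D is at the origin; DF runs at 89.0° with length 25.9, so F = (0.45202, 25.896). ∠DFB = 44.7° gives FB at -46.300° from the x-axis; with |FB| = 24.4, B = (17.310, 8.2557). ∠FBC = 97.1° gives BC at -129.20° from the x-axis; with |BC| = 8.7, C = (11.811, 1.5136). BC is perpendicular to CS, so CS runs at 140.80°; with |CS| = 17.4, S = (-1.6731, 12.511). ∠CSL = 87.3° gives SL at 48.100° from the x-axis; with |SL| = 25.2, L = (15.156, 31.268). ∠SLU = 120.0° gives LU at -11.900° from the x-axis; with |LU| = 28.8, U = (43.337, 25.329). ∠LUG = 146.1° gives UG at -45.800° from the x-axis; with |UG| = 20.6, G = (57.699, 10.561). Then |FG| = |G − F| = 59.265.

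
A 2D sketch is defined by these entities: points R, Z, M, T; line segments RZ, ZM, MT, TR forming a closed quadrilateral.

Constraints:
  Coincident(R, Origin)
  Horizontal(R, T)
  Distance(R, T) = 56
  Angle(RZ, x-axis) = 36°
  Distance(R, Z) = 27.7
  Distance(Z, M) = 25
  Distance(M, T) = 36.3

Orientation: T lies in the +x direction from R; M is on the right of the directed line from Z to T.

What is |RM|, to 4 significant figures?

22.48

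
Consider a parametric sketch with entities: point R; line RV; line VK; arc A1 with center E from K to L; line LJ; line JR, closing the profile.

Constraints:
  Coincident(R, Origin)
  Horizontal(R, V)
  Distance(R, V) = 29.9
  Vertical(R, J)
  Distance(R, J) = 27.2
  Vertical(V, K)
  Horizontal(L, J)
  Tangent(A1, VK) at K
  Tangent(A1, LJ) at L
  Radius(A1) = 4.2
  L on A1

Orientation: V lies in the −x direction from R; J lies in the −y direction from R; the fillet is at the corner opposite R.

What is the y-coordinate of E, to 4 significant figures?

-23.00

R is at the origin; RV is horizontal with |RV| = 29.9 and V on the −x side, so V = (-29.90, 0.000). RJ is vertical with |RJ| = 27.2 and J on the −y side, so J = (0.000, -27.20). The virtual corner opposite R is at (-29.90, -27.20). Since A1 is tangent to VK there, EK ⟂ VK and tangency of A1 to LJ means the radius EL is perpendicular to LJ, with radius 4.2, so the center E sits 4.2 in from both sides at E = (-25.70, -23.00). So E.y = -23.00.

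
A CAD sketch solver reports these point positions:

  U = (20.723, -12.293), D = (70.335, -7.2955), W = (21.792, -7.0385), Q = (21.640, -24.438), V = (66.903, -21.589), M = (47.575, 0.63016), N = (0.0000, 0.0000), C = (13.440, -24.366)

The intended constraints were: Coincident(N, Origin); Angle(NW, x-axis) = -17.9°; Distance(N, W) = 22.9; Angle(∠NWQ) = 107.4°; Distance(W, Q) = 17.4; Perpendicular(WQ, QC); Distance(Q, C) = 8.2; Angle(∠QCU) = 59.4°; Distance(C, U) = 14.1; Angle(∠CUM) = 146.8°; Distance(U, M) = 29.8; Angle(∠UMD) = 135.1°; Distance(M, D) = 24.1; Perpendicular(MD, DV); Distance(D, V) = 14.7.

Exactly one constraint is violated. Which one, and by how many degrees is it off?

Perpendicular(MD, DV) — off by 5.70°.

N = (0.00, 0.00) ✓; NW at -17.90° ✓; |NW| = 22.90 ✓; ∠NWQ = 107.4° ✓; |WQ| = 17.40 ✓; ∠(WQ, QC) = 90.00° ✓; |QC| = 8.200 ✓; ∠QCU = 59.40° ✓; |CU| = 14.10 ✓; ∠CUM = 146.8° ✓; |UM| = 29.80 ✓; ∠UMD = 135.1° ✓; |MD| = 24.10 ✓; ∠(MD, DV) = 84.30° ✗; |DV| = 14.70 ✓.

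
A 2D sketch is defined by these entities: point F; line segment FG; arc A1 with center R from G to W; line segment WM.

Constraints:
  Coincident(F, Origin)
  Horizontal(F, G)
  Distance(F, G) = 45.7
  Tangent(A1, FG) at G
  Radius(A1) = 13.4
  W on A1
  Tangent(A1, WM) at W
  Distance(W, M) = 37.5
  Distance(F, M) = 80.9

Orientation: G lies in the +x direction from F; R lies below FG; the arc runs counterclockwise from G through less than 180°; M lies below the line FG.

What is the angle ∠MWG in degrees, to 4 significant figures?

110.7°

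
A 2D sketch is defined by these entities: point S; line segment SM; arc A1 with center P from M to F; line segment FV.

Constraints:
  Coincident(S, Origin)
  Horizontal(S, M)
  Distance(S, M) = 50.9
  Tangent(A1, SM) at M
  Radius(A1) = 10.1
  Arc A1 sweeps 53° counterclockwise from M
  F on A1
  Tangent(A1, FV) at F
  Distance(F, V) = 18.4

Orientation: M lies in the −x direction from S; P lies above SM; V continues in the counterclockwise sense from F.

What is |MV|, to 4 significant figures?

26.77

S is at the origin; S and M share the same y with |SM| = 50.9 and M on the −x side, so M = (-50.90, 0.000). Since A1 is tangent to SM there, PM ⟂ SM, so P = M + (0, 10.1) = (-50.90, 10.10). On A1, M sits at bearing -90° from P; a 53° counterclockwise sweep puts F at bearing -37°, so F = P + 10.1·(cos -37°, sin -37°) = (-42.83, 4.022). The tangent condition forces PF to be normal to FV, so FV runs along (−sin -37°, cos -37°); with |FV| = 18.4, V = (-31.76, 18.72). Then |MV| = |V − M| = 26.77.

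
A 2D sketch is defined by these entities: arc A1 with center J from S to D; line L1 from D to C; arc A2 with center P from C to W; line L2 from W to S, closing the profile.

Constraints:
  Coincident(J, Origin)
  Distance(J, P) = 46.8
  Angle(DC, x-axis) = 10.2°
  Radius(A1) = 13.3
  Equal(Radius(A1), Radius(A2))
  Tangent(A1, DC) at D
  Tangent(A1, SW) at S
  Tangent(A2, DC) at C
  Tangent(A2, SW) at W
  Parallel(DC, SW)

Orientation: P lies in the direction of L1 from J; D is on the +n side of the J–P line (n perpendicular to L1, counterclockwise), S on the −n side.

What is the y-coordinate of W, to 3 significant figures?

-4.80

The slot axis is L1's direction at 10.2°, so u = (cos 10.2°, sin 10.2°) = (0.984, 0.177) and n = (−sin 10.2°, cos 10.2°) = (-0.177, 0.984). J is at the origin and P lies 46.8 along u from J, so P = 46.8·u = (46.1, 8.29). Tangency of A1 to both parallel lines with radius 13.3 puts D and S at J ± 13.3·n: D = (-2.36, 13.1), S = (2.36, -13.1). Equal radii place C and W the same way about P: C = P + 13.3·n = (43.7, 21.4), W = P − 13.3·n = (48.4, -4.80). So W.y = -4.80.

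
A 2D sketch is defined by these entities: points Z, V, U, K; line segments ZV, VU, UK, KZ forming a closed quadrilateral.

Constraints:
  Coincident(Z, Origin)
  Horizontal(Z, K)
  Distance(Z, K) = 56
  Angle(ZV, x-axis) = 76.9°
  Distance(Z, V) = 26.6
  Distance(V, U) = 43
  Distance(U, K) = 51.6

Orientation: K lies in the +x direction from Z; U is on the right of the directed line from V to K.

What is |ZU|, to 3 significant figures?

18.6

Checks: |VU| = 43.00 ✓; |UK| = 51.60 ✓.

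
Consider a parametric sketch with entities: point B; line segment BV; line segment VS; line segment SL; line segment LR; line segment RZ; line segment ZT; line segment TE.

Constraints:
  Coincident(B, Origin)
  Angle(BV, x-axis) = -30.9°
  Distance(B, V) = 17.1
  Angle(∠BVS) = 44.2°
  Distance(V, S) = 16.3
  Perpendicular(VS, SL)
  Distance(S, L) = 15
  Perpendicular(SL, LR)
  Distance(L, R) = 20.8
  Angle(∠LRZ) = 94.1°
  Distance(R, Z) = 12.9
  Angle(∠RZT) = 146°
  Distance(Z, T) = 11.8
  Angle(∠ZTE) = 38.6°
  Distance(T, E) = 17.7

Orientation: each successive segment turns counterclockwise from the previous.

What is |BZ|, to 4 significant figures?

20.21

The perpendicularity gives LR at right angles to SL, so LR runs at -75.10°; with |LR| = 20.8, R = (1.334, -16.99). ∠LRZ = 94.1° gives RZ at 10.80° from the x-axis; with |RZ| = 12.9, Z = (14.01, -14.57). Then |BZ| = |Z − B| = 20.21.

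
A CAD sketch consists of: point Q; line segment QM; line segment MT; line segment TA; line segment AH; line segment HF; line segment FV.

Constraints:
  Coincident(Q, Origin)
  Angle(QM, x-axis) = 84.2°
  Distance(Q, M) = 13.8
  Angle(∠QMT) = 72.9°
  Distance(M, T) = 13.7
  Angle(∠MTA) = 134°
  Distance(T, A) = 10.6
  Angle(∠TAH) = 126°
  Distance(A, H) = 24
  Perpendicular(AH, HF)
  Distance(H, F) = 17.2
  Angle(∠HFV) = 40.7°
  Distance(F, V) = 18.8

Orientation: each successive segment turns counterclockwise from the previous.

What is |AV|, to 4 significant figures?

12.10

Q is at the origin; QM runs at 84.2° with length 13.8, so M = (1.395, 13.73). ∠QMT = 72.9° gives MT at -168.7° from the x-axis; with |MT| = 13.7, T = (-12.04, 11.04). ∠MTA = 134.0° gives TA at -122.7° from the x-axis; with |TA| = 10.6, A = (-17.77, 2.125). ∠TAH = 126.0° gives AH at -68.70° from the x-axis; with |AH| = 24.0, H = (-9.048, -20.24). AH ⟂ HF, so HF runs at 21.30°; with |HF| = 17.2, F = (6.977, -13.99). ∠HFV = 40.7° gives FV at 160.6° from the x-axis; with |FV| = 18.8, V = (-10.76, -7.743). Then |AV| = |V − A| = 12.10.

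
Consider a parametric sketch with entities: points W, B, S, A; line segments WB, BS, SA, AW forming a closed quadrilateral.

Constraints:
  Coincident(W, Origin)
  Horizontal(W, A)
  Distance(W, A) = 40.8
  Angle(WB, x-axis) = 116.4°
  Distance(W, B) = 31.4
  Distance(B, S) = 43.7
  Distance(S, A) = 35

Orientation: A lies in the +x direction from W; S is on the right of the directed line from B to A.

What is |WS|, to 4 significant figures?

12.42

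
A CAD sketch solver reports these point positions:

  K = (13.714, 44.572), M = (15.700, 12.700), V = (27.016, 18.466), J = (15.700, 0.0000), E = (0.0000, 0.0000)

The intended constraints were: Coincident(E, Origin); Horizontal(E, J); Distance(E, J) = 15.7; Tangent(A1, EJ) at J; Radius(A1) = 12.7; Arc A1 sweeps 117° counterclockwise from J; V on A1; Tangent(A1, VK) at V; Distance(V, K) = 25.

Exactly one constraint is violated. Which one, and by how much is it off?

Distance(V, K) = 25 — off by 4.30.

E = (0.00, 0.00) ✓; E.y = 0.00, J.y = 0.00 ✓; |EJ| = 15.70 ✓; ∠(MJ, JE) = 90.00° ✓; |MJ| = 12.70 ✓; bearing(M→V) − bearing(M→J) = 117.0° ✓; |MV| = 12.70 ✓; ∠(MV, VK) = 90.00° ✓; |VK| = 29.30 ✗.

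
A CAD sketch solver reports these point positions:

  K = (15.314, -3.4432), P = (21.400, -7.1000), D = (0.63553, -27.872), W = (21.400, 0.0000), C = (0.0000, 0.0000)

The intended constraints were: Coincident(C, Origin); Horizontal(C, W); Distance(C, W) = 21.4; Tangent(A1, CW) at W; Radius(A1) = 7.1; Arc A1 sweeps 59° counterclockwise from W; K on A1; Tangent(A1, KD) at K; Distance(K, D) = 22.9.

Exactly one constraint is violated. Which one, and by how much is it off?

Distance(K, D) = 22.9 — off by 5.60.

C = (0.00, 0.00) ✓; C.y = 0.00, W.y = 0.00 ✓; |CW| = 21.40 ✓; ∠(PW, WC) = 90.00° ✓; |PW| = 7.100 ✓; bearing(P→K) − bearing(P→W) = 59.00° ✓; |PK| = 7.100 ✓; ∠(PK, KD) = 90.00° ✓; |KD| = 28.50 ✗.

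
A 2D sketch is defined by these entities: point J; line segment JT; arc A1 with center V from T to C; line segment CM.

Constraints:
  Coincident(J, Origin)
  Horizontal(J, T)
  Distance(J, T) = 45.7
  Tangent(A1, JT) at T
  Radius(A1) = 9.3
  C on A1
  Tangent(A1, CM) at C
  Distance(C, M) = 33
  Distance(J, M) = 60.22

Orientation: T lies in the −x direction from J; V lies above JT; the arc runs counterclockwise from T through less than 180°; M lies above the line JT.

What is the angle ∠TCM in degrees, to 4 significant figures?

130.4°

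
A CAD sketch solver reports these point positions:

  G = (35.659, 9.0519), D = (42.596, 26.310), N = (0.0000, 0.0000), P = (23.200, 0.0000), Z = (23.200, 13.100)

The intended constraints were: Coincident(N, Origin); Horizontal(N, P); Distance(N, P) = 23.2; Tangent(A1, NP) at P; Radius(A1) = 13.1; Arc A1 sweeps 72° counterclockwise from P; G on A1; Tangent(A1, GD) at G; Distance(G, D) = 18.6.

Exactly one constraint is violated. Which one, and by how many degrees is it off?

Tangent(A1, GD) at G — off by 3.90°.

N = (0.00, 0.00) ✓; N.y = 0.00, P.y = 0.00 ✓; |NP| = 23.20 ✓; ∠(ZP, PN) = 90.00° ✓; |ZP| = 13.10 ✓; bearing(Z→G) − bearing(Z→P) = 72.00° ✓; |ZG| = 13.10 ✓; ∠(ZG, GD) = 93.90° ✗; |GD| = 18.60 ✓.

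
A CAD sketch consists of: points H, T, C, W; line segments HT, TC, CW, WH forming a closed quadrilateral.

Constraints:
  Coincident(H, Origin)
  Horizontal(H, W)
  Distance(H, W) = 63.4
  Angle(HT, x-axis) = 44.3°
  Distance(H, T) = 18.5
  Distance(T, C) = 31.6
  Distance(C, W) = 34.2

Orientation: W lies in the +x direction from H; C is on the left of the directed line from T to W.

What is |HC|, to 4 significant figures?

49.47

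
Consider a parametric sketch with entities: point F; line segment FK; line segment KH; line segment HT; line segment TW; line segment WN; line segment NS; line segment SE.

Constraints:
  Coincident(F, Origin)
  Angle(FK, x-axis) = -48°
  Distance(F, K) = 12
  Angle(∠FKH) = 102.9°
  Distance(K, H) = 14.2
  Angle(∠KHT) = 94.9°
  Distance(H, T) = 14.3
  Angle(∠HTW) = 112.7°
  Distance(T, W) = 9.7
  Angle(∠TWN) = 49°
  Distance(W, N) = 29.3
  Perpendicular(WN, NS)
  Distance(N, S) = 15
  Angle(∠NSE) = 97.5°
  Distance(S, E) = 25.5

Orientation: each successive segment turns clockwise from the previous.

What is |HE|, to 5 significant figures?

22.219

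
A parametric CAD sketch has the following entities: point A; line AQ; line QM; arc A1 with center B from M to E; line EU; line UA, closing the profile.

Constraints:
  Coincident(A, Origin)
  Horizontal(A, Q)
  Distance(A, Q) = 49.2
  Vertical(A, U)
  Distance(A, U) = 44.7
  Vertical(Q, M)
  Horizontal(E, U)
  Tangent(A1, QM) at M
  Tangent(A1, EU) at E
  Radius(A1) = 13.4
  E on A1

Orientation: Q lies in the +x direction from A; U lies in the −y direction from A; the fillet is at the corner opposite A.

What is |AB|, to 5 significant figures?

47.553

A is at the origin; AQ is horizontal with |AQ| = 49.2 and Q on the +x side, so Q = (49.200, 0.0000). A and U share the same x with |AU| = 44.7 and U on the −y side, so U = (0.0000, -44.700). The virtual corner opposite A is at (49.200, -44.700). Since A1 is tangent to QM there, BM ⟂ QM and since A1 is tangent to EU there, BE ⟂ EU, with radius 13.4, so the center B sits 13.4 in from both sides at B = (35.800, -31.300). Then |AB| = |B − A| = 47.553.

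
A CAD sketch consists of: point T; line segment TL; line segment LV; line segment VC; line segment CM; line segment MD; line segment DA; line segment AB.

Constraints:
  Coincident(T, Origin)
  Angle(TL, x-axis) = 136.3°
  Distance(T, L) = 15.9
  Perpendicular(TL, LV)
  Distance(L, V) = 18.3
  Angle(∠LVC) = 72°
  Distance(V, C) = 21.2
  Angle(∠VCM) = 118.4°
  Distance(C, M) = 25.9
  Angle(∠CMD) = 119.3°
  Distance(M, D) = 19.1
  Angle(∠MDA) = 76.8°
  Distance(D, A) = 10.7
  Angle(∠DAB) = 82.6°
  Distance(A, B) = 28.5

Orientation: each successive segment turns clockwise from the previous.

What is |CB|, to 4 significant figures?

22.35

∠MDA = 76.8° gives DA at 72.80° from the x-axis; with |DA| = 10.7, A = (-18.91, -4.544). ∠DAB = 82.6° gives AB at -24.60° from the x-axis; with |AB| = 28.5, B = (7.003, -16.41). Then |CB| = |B − C| = 22.35.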